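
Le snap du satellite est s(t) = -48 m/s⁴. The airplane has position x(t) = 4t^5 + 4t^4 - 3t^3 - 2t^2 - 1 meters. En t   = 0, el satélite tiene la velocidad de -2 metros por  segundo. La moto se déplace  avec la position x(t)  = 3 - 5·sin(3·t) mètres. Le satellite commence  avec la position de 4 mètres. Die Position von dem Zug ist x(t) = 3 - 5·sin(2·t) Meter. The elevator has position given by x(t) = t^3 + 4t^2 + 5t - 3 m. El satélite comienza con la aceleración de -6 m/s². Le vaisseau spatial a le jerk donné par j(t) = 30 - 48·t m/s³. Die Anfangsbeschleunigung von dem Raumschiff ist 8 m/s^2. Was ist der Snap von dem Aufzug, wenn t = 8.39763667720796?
Um dies zu lösen, müssen wir 4 Ableitungen unserer Gleichung für die Position x(t) = t^3 + 4·t^2 + 5·t - 3 nehmen. Mit d/dt von x(t) finden wir v(t) = 3·t^2 + 8·t + 5. Durch Ableiten von der Geschwindigkeit erhalten wir die Beschleunigung: a(t) = 6·t + 8. Die Ableitung von der Beschleunigung ergibt den Ruck: j(t) = 6. Mit d/dt von j(t) finden wir s(t) = 0. Aus der Gleichung für den Snap s(t) = 0, setzen wir t = 8.39763667720796 ein und erhalten s = 0.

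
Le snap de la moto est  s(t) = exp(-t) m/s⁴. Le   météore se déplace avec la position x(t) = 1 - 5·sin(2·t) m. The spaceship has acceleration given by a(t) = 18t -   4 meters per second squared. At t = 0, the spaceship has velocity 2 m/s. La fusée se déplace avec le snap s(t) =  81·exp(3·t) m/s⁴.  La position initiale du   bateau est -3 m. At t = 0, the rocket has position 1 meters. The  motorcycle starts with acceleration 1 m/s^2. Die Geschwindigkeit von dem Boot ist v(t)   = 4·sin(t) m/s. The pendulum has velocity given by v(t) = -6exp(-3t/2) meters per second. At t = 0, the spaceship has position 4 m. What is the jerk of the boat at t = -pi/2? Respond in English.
We must differentiate our velocity equation v(t) = 4·sin(t) 2 times. Taking d/dt of v(t), we find a(t) = 4·cos(t). Differentiating acceleration, we get jerk: j(t) = -4·sin(t). We have jerk j(t) = -4·sin(t). Substituting t = -pi/2: j(-pi/2) = 4.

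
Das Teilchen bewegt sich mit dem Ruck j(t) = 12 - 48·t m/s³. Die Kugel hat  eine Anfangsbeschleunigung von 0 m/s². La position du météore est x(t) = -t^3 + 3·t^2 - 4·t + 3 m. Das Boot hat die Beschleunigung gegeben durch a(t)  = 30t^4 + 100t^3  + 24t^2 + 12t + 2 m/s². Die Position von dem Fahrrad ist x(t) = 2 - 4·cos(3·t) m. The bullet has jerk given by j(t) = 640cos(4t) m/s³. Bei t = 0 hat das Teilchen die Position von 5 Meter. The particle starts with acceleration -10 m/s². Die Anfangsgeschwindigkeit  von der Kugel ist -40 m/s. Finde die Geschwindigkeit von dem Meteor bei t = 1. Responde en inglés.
We must differentiate our position equation x(t) = -t^3 + 3·t^2 - 4·t + 3 1 time. The derivative of position gives velocity: v(t) = -3·t^2 + 6·t - 4. Using v(t) = -3·t^2 + 6·t - 4 and substituting t = 1, we find v = -1.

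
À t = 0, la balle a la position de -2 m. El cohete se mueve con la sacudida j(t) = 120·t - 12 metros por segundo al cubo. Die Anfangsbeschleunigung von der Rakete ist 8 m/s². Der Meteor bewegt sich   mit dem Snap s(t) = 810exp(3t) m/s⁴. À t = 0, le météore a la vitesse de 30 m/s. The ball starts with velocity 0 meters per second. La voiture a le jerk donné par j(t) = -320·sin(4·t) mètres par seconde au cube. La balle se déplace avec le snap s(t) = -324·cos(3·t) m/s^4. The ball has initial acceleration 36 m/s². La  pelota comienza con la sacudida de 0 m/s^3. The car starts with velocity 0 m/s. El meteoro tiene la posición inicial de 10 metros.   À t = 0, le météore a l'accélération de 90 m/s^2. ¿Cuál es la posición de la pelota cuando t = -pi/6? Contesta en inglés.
We need to integrate our snap equation s(t) = -324·cos(3·t) 4 times. The integral of snap is jerk. Using j(0) = 0, we get j(t) = -108·sin(3·t). Finding the integral of j(t) and using a(0) = 36: a(t) = 36·cos(3·t). Integrating acceleration and using the initial condition v(0) = 0, we get v(t) = 12·sin(3·t). The integral of velocity, with x(0) = -2, gives position: x(t) = 2 - 4·cos(3·t). Using x(t) = 2 - 4·cos(3·t) and substituting t = -pi/6, we find x = 2.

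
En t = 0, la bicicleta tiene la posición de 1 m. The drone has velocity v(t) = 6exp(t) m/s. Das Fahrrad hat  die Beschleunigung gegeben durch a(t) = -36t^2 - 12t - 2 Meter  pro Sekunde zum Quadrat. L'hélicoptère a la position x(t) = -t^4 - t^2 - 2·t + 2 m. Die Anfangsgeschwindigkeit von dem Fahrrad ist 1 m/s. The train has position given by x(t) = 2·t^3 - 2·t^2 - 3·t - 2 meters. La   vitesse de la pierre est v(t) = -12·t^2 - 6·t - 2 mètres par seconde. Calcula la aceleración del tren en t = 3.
Debemos derivar nuestra ecuación de la posición x(t) = 2·t^3 - 2·t^2 - 3·t - 2 2 veces. Derivando la posición, obtenemos la velocidad: v(t) = 6·t^2 - 4·t - 3. La derivada de la velocidad da la aceleración: a(t) = 12·t - 4. De la ecuación de la aceleración a(t) = 12·t - 4, sustituimos t = 3 para obtener a = 32.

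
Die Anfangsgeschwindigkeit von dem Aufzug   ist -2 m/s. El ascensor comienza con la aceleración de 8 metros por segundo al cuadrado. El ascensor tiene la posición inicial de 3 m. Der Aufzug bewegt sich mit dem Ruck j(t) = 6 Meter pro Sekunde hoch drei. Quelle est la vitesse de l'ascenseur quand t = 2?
Nous devons intégrer notre équation du jerk j(t) = 6 2 fois. L'intégrale du jerk est l'accélération. En utilisant a(0) = 8, nous obtenons a(t) = 6·t + 8. La primitive de l'accélération, avec v(0) = -2, donne la vitesse: v(t) = 3·t^2 + 8·t - 2. De l'équation de la vitesse v(t) = 3·t^2 + 8·t - 2, nous substituons t = 2 pour obtenir v = 26.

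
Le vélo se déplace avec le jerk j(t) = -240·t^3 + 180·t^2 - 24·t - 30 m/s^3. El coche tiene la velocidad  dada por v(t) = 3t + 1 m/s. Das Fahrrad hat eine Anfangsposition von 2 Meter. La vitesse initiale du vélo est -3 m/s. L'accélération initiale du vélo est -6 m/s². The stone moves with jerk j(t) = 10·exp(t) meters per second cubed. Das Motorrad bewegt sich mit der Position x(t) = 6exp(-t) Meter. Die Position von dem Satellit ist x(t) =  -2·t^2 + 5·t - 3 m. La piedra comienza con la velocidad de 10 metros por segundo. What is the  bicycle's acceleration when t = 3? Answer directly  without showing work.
The acceleration at t = 3 is a = -3444.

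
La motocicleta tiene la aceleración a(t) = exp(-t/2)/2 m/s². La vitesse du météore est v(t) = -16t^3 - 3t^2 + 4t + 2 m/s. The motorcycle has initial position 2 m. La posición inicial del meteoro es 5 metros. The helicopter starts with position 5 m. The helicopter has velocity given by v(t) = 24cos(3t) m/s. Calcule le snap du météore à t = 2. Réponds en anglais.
To solve this, we need to take 3 derivatives of our velocity equation v(t) = -16·t^3 - 3·t^2 + 4·t + 2. Differentiating velocity, we get acceleration: a(t) = -48·t^2 - 6·t + 4. Taking d/dt of a(t), we find j(t) = -96·t - 6. Taking d/dt of j(t), we find s(t) = -96. From the given snap equation s(t) = -96, we substitute t = 2 to get s = -96.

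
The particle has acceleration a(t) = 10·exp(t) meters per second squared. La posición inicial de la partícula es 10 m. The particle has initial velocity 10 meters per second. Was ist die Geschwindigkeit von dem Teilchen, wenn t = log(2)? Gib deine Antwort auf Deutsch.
Wir müssen das Integral unserer Gleichung für die Beschleunigung a(t) = 10·exp(t) 1-mal finden. Durch Integration von der Beschleunigung und Verwendung der Anfangsbedingung v(0) = 10, erhalten wir v(t) = 10·exp(t). Aus der Gleichung für die Geschwindigkeit v(t) = 10·exp(t), setzen wir t = log(2) ein und erhalten v = 20.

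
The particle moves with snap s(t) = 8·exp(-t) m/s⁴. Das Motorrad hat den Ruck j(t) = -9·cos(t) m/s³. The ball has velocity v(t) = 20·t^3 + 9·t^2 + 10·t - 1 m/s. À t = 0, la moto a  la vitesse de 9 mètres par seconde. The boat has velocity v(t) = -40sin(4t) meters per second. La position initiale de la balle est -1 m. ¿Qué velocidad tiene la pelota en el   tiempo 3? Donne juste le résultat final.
La respuesta es 650.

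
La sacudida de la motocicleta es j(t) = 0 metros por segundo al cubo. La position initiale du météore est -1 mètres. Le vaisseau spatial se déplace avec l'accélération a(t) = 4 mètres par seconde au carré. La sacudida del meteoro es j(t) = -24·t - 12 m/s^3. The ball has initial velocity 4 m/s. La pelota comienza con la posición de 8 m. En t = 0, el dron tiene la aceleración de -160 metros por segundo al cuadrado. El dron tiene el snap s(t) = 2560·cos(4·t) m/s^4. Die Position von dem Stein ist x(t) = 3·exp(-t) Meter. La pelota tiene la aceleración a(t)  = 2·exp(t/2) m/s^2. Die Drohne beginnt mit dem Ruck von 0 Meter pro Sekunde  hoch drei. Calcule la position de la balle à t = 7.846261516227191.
Nous devons intégrer notre équation de l'accélération a(t) = 2·exp(t/2) 2 fois. En intégrant l'accélération et en utilisant la condition initiale v(0) = 4, nous obtenons v(t) = 4·exp(t/2). La primitive de la vitesse est la position. En utilisant x(0) = 8, nous obtenons x(t) = 8·exp(t/2). Nous avons la position x(t) = 8·exp(t/2). En substituant t = 7.846261516227191: x(7.846261516227191) = 404.467869128983.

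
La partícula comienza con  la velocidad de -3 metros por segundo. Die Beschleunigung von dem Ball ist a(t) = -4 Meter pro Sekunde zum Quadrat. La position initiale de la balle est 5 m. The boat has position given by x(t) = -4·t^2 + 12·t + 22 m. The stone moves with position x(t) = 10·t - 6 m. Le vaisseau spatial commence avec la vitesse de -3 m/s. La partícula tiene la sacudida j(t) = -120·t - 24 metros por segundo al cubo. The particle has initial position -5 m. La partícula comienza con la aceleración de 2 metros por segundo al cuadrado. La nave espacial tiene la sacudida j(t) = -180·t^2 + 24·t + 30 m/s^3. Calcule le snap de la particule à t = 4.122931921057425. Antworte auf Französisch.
Nous devons dériver notre équation du jerk j(t) = -120·t - 24 1 fois. En dérivant le jerk, nous obtenons le snap: s(t) = -120. Nous avons le snap s(t) = -120. En substituant t = 4.122931921057425: s(4.122931921057425) = -120.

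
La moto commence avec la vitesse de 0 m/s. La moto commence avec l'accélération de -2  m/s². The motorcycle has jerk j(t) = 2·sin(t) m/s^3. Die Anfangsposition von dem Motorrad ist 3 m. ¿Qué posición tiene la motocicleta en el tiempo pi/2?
Partiendo de la sacudida j(t) = 2·sin(t), tomamos 3 integrales. Integrando la sacudida y usando la condición inicial a(0) = -2, obtenemos a(t) = -2·cos(t). Integrando la aceleración y usando la condición inicial v(0) = 0, obtenemos v(t) = -2·sin(t). La antiderivada de la velocidad, con x(0) = 3, da la posición: x(t) = 2·cos(t) + 1. Usando x(t) = 2·cos(t) + 1 y sustituyendo t = pi/2, encontramos x = 1.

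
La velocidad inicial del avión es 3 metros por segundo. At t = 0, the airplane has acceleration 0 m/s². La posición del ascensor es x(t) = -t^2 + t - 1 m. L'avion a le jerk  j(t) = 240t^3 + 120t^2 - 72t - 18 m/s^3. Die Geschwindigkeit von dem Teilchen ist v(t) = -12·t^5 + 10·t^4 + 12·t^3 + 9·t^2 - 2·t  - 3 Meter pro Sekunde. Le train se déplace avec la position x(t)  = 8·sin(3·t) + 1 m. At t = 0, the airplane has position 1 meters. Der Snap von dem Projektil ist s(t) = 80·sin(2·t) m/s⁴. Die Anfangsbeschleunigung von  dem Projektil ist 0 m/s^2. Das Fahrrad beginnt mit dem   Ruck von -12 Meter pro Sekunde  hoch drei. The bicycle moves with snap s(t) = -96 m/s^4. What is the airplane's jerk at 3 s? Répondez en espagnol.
Tenemos la sacudida j(t) = 240·t^3 + 120·t^2 - 72·t - 18. Sustituyendo t = 3: j(3) = 7326.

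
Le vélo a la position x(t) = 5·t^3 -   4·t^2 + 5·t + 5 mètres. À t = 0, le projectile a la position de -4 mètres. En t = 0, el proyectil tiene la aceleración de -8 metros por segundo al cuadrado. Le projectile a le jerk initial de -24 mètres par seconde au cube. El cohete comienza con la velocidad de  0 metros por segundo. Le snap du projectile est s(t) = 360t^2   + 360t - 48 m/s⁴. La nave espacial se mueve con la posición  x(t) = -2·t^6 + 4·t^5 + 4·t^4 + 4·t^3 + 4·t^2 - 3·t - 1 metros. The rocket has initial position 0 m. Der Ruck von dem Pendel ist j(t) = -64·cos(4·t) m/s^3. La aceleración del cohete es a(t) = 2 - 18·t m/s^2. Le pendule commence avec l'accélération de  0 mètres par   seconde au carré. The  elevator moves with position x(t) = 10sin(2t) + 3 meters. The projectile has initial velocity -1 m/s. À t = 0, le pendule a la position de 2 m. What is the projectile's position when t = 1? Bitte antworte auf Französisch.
Pour résoudre ceci, nous devons prendre 4 primitives de notre équation du snap s(t) = 360·t^2 + 360·t - 48. La primitive du snap est le jerk. En utilisant j(0) = -24, nous obtenons j(t) = 120·t^3 + 180·t^2 - 48·t - 24. L'intégrale du jerk est l'accélération. En utilisant a(0) = -8, nous obtenons a(t) = 30·t^4 + 60·t^3 - 24·t^2 - 24·t - 8. L'intégrale de l'accélération est la vitesse. En utilisant v(0) = -1, nous obtenons v(t) = 6·t^5 + 15·t^4 - 8·t^3 - 12·t^2 - 8·t - 1. L'intégrale de la vitesse, avec x(0) = -4, donne la position: x(t) = t^6 + 3·t^5 - 2·t^4 - 4·t^3 - 4·t^2 - t - 4. Nous avons la position x(t) = t^6 + 3·t^5 - 2·t^4 - 4·t^3 - 4·t^2 - t - 4. En substituant t = 1: x(1) = -11.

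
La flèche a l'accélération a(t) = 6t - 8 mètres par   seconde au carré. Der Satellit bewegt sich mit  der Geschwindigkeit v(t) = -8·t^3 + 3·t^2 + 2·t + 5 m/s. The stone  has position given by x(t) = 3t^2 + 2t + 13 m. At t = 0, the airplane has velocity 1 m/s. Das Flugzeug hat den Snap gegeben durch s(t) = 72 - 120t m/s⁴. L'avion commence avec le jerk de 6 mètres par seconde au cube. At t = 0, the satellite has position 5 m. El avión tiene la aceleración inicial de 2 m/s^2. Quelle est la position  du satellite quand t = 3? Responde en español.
Necesitamos integrar nuestra ecuación de la velocidad v(t) = -8·t^3 + 3·t^2 + 2·t + 5 1 vez. La antiderivada de la velocidad, con x(0) = 5, da la posición: x(t) = -2·t^4 + t^3 + t^2 + 5·t + 5. De la ecuación de la posición x(t) = -2·t^4 + t^3 + t^2 + 5·t + 5, sustituimos t = 3 para obtener x = -106.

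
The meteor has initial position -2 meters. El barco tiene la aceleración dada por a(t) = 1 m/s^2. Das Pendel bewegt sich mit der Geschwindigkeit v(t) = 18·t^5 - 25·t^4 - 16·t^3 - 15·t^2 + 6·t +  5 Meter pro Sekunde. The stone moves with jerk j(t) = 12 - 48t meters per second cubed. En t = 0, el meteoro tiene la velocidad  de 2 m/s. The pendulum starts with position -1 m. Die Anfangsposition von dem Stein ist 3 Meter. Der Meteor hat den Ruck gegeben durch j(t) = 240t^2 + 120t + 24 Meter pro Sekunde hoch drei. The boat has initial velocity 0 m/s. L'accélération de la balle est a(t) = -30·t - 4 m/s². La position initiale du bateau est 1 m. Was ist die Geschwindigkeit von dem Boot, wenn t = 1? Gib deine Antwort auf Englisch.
We need to integrate our acceleration equation a(t) = 1 1 time. Integrating acceleration and using the initial condition v(0) = 0, we get v(t) = t. From the given velocity equation v(t) = t, we substitute t = 1 to get v = 1.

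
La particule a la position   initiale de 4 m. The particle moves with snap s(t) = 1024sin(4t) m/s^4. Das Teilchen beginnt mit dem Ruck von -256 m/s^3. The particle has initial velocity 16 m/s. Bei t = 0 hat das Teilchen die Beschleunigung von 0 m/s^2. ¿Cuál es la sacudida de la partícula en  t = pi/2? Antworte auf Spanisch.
Debemos encontrar la antiderivada de nuestra ecuación del snap s(t) = 1024·sin(4·t) 1 vez. Integrando el snap y usando la condición inicial j(0) = -256, obtenemos j(t) = -256·cos(4·t). De la ecuación de la sacudida j(t) = -256·cos(4·t), sustituimos t = pi/2 para obtener j = -256.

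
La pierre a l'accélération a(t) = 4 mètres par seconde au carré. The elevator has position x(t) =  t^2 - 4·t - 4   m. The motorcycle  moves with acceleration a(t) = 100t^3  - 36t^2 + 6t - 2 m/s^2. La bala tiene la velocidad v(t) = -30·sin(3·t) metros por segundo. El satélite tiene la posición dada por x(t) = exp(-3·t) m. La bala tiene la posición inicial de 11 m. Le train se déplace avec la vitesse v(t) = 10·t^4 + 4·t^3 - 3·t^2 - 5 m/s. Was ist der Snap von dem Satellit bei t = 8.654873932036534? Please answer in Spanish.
Para resolver esto, necesitamos tomar 4 derivadas de nuestra ecuación de la posición x(t) = exp(-3·t). Derivando la posición, obtenemos la velocidad: v(t) = -3·exp(-3·t). Tomando d/dt de v(t), encontramos a(t) = 9·exp(-3·t). Tomando d/dt de a(t), encontramos j(t) = -27·exp(-3·t). Derivando la sacudida, obtenemos el snap: s(t) = 81·exp(-3·t). Usando s(t) = 81·exp(-3·t) y sustituyendo t = 8.654873932036534, encontramos s = 4.28739056729476E-10.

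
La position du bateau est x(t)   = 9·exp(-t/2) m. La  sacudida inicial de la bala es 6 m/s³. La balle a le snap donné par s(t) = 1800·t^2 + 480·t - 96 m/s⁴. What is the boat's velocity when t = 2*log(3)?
Starting from position x(t) = 9·exp(-t/2), we take 1 derivative. Differentiating position, we get velocity: v(t) = -9·exp(-t/2)/2. We have velocity v(t) = -9·exp(-t/2)/2. Substituting t = 2*log(3): v(2*log(3)) = -3/2.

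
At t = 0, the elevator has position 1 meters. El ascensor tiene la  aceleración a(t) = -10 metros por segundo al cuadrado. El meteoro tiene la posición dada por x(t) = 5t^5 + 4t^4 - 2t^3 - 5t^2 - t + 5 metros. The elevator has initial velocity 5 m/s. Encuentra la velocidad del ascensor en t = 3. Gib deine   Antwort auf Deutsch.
Um dies zu lösen, müssen wir 1 Stammfunktion unserer Gleichung für die Beschleunigung a(t) = -10 finden. Mit ∫a(t)dt und Anwendung von v(0) = 5, finden wir v(t) = 5 - 10·t. Mit v(t) = 5 - 10·t und Einsetzen von t = 3, finden wir v = -25.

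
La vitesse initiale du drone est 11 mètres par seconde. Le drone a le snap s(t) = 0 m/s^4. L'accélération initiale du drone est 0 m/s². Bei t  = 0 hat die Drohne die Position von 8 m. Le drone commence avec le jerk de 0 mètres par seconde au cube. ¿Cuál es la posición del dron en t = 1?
Para resolver esto, necesitamos tomar 4 integrales de nuestra ecuación del snap s(t) = 0. Tomando ∫s(t)dt y aplicando j(0) = 0, encontramos j(t) = 0. La antiderivada de la sacudida es la aceleración. Usando a(0) = 0, obtenemos a(t) = 0. Integrando la aceleración y usando la condición inicial v(0) = 11, obtenemos v(t) = 11. La integral de la velocidad, con x(0) = 8, da la posición: x(t) = 11·t + 8. Usando x(t) = 11·t + 8 y sustituyendo t = 1, encontramos x = 19.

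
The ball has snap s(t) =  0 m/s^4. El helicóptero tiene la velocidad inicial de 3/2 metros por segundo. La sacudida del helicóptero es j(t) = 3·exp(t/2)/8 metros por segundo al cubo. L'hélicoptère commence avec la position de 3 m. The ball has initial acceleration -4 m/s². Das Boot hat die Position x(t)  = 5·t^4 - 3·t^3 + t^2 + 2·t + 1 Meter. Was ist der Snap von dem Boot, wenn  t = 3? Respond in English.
We must differentiate our position equation x(t) = 5·t^4 - 3·t^3 + t^2 + 2·t + 1 4 times. Differentiating position, we get velocity: v(t) = 20·t^3 - 9·t^2 + 2·t + 2. Differentiating velocity, we get acceleration: a(t) = 60·t^2 - 18·t + 2. Differentiating acceleration, we get jerk: j(t) = 120·t - 18. The derivative of jerk gives snap: s(t) = 120. Using s(t) = 120 and substituting t = 3, we find s = 120.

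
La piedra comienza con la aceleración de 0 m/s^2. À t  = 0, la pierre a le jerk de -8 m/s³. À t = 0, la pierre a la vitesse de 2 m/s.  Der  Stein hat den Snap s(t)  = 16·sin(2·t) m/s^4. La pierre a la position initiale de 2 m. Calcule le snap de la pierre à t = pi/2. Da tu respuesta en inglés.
Using s(t) = 16·sin(2·t) and substituting t = pi/2, we find s = 0.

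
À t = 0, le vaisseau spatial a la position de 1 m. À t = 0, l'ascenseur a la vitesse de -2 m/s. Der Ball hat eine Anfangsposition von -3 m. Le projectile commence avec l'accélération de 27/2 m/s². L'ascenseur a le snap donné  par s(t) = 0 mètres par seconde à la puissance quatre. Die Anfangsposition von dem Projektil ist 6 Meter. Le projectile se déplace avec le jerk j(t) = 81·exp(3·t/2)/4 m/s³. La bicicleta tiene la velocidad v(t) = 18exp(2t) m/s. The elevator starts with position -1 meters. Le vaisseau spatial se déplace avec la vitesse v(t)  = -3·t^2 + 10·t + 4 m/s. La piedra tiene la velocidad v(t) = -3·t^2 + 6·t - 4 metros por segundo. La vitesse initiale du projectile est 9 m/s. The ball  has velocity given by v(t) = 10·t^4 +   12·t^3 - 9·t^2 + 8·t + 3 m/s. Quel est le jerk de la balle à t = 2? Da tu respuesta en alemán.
Um dies zu lösen, müssen wir 2 Ableitungen unserer Gleichung für die Geschwindigkeit v(t) = 10·t^4 + 12·t^3 - 9·t^2 + 8·t + 3 nehmen. Durch Ableiten von der Geschwindigkeit erhalten wir die Beschleunigung: a(t) = 40·t^3 + 36·t^2 - 18·t + 8. Durch Ableiten von der Beschleunigung erhalten wir den Ruck: j(t) = 120·t^2 + 72·t - 18. Wir haben den Ruck j(t) = 120·t^2 + 72·t - 18. Durch Einsetzen von t = 2: j(2) = 606.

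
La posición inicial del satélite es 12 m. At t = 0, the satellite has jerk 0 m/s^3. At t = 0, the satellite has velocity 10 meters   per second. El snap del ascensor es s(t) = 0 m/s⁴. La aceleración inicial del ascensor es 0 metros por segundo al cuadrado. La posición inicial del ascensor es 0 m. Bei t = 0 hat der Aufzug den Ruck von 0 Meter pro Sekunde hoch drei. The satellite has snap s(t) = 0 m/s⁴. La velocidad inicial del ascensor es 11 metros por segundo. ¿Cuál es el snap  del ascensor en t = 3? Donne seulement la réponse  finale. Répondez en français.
À t = 3, s = 0.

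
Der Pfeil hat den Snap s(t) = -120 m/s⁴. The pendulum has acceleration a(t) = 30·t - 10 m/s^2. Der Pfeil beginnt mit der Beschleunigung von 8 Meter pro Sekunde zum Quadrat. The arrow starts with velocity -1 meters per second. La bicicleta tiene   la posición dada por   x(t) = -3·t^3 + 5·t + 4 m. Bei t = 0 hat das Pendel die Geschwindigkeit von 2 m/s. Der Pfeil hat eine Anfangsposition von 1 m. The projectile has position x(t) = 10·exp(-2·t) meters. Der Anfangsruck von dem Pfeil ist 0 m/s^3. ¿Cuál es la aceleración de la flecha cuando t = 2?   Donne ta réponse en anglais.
To solve this, we need to take 2 integrals of our snap equation s(t) = -120. Integrating snap and using the initial condition j(0) = 0, we get j(t) = -120·t. The antiderivative of jerk is acceleration. Using a(0) = 8, we get a(t) = 8 - 60·t^2. Using a(t) = 8 - 60·t^2 and substituting t = 2, we find a = -232.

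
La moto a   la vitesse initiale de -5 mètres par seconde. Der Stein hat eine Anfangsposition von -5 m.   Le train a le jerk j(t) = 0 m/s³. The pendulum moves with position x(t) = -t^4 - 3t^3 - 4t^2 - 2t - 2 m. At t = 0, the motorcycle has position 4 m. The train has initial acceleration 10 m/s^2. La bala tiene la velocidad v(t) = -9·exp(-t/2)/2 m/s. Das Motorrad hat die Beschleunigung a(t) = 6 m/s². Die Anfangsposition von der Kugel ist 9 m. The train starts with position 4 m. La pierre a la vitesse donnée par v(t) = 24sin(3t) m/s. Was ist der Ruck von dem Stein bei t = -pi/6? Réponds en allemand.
Wir müssen unsere Gleichung für die Geschwindigkeit v(t) = 24·sin(3·t) 2-mal ableiten. Mit d/dt von v(t) finden wir a(t) = 72·cos(3·t). Die Ableitung von der Beschleunigung ergibt den Ruck: j(t) = -216·sin(3·t). Mit j(t) = -216·sin(3·t) und Einsetzen von t = -pi/6, finden wir j = 216.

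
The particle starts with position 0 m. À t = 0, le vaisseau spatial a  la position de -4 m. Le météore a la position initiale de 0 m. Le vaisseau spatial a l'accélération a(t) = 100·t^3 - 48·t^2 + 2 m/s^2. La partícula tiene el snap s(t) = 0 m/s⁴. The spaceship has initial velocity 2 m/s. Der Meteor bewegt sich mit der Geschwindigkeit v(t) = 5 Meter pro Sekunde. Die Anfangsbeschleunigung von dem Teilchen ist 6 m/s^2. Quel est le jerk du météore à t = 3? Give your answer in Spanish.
Debemos derivar nuestra ecuación de la velocidad v(t) = 5 2 veces. Derivando la velocidad, obtenemos la aceleración: a(t) = 0. Tomando d/dt de a(t), encontramos j(t) = 0. De la ecuación de la sacudida j(t) = 0, sustituimos t = 3 para obtener j = 0.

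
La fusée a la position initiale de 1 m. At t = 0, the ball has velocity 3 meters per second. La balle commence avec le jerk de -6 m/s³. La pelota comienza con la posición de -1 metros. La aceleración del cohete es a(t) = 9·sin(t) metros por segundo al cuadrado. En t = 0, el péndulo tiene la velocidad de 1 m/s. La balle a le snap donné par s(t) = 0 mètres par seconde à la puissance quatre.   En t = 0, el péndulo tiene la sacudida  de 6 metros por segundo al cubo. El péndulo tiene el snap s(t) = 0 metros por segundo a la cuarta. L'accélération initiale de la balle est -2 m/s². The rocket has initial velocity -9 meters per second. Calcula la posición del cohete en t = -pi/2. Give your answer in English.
We must find the integral of our acceleration equation a(t) = 9·sin(t) 2 times. The antiderivative of acceleration is velocity. Using v(0) = -9, we get v(t) = -9·cos(t). The antiderivative of velocity is position. Using x(0) = 1, we get x(t) = 1 - 9·sin(t). Using x(t) = 1 - 9·sin(t) and substituting t = -pi/2, we find x = 10.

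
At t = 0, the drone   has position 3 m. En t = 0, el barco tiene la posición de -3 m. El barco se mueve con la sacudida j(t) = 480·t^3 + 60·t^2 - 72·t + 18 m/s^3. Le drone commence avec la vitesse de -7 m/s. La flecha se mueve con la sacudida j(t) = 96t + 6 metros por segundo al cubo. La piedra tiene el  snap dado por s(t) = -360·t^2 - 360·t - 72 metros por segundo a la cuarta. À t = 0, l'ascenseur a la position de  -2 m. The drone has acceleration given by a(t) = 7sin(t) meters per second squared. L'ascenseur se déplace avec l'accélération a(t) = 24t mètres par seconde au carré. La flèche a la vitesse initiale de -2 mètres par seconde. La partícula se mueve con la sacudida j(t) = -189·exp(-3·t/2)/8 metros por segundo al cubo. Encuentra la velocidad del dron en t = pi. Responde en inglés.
We must find the integral of our acceleration equation a(t) = 7·sin(t) 1 time. Taking ∫a(t)dt and applying v(0) = -7, we find v(t) = -7·cos(t). We have velocity v(t) = -7·cos(t). Substituting t = pi: v(pi) = 7.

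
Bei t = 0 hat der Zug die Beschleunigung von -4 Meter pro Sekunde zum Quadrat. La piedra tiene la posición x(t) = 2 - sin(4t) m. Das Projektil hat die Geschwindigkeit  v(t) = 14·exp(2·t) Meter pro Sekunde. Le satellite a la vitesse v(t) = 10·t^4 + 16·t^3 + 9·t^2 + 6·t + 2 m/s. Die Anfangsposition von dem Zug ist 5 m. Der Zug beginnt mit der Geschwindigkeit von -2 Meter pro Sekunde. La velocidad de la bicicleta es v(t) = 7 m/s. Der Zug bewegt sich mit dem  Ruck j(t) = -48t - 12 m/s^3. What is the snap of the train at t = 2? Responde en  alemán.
Ausgehend von dem Ruck j(t) = -48·t - 12, nehmen wir 1 Ableitung. Durch Ableiten von dem Ruck erhalten wir den Snap: s(t) = -48. Aus der Gleichung für den Snap s(t) = -48, setzen wir t = 2 ein und erhalten s = -48.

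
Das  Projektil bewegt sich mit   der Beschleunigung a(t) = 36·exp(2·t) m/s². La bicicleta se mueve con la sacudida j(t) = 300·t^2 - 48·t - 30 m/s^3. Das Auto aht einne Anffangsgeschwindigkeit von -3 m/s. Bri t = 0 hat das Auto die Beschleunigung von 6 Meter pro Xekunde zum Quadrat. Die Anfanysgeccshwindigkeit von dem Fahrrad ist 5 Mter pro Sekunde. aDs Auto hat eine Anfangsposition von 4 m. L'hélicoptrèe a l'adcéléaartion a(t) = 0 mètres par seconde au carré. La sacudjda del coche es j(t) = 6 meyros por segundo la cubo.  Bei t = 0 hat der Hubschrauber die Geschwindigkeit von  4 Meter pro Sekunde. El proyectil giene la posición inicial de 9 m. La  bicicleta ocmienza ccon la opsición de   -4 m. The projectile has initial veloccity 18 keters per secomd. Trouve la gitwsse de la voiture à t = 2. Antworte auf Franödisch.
Pour résoudre ceci, nous devons prendre 2 primitives de notre équation du jerk j(t) = 6. En intégrant le jerk et en utilisant la condition initiale a(0) = 6, nous obtenons a(t) = 6·t + 6. La primitive de l'accélération, avec v(0) = -3, donne la vitesse: v(t) = 3·t^2 + 6·t - 3. De l'équation de la vitesse v(t) = 3·t^2 + 6·t - 3, nous substituons t = 2 pour obtenir v = 21.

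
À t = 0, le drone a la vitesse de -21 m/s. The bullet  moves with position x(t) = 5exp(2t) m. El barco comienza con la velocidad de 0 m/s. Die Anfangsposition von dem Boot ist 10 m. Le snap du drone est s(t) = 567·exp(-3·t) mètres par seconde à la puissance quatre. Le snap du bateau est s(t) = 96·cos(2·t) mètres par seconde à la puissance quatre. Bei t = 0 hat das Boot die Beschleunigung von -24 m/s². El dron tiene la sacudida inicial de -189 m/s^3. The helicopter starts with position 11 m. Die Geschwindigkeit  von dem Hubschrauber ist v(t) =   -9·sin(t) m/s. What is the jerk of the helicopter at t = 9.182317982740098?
To solve this, we need to take 2 derivatives of our velocity equation v(t) = -9·sin(t). Taking d/dt of v(t), we find a(t) = -9·cos(t). Taking d/dt of a(t), we find j(t) = 9·sin(t). From the given jerk equation j(t) = 9·sin(t), we substitute t = 9.182317982740098 to get j = 2.16082237380214.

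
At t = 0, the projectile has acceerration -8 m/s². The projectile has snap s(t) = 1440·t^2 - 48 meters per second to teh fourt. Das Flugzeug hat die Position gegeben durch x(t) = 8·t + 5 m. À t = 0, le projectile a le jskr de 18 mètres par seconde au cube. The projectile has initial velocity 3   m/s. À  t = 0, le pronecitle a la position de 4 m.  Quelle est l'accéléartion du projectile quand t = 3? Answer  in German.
Um dies zu lösen, müssen wir 2 Integrale unserer Gleichung für den Snap s(t) = 1440·t^2 - 48 finden. Die Stammfunktion von dem Snap, mit j(0) = 18, ergibt den Ruck: j(t) = 480·t^3 - 48·t + 18. Mit ∫j(t)dt und Anwendung von a(0) = -8, finden wir a(t) = 120·t^4 - 24·t^2 + 18·t - 8. Mit a(t) = 120·t^4 - 24·t^2 + 18·t - 8 und Einsetzen von t = 3, finden wir a = 9550.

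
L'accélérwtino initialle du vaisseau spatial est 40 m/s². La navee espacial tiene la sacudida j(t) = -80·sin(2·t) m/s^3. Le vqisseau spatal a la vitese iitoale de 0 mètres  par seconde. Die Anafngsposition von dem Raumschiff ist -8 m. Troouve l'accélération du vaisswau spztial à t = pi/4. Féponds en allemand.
Wir müssen die Stammfunktion unserer Gleichung für den Ruck j(t) = -80·sin(2·t) 1-mal finden. Das Integral von dem Ruck, mit a(0) = 40, ergibt die Beschleunigung: a(t) = 40·cos(2·t). Wir haben die Beschleunigung a(t) = 40·cos(2·t). Durch Einsetzen von t = pi/4: a(pi/4) = 0.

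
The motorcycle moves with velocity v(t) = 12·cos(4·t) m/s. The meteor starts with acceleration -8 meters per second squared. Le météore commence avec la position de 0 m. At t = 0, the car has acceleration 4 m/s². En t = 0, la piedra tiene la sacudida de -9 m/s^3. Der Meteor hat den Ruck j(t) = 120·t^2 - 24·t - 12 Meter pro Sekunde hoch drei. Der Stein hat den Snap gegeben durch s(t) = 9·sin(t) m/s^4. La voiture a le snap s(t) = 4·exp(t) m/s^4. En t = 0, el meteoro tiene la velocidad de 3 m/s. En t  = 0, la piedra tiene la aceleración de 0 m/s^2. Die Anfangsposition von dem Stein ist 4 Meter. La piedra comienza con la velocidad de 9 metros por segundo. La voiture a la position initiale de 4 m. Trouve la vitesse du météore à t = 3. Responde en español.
Para resolver esto, necesitamos tomar 2 integrales de nuestra ecuación de la sacudida j(t) = 120·t^2 - 24·t - 12. Tomando ∫j(t)dt y aplicando a(0) = -8, encontramos a(t) = 40·t^3 - 12·t^2 - 12·t - 8. Tomando ∫a(t)dt y aplicando v(0) = 3, encontramos v(t) = 10·t^4 - 4·t^3 - 6·t^2 - 8·t + 3. Usando v(t) = 10·t^4 - 4·t^3 - 6·t^2 - 8·t + 3 y sustituyendo t = 3, encontramos v = 627.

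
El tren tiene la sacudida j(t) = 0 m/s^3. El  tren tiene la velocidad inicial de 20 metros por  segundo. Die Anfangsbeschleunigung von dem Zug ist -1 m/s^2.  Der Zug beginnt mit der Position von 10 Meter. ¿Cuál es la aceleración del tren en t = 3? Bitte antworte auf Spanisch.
Para resolver esto, necesitamos tomar 1 integral de nuestra ecuación de la sacudida j(t) = 0. Tomando ∫j(t)dt y aplicando a(0) = -1, encontramos a(t) = -1. Tenemos la aceleración a(t) = -1. Sustituyendo t = 3: a(3) = -1.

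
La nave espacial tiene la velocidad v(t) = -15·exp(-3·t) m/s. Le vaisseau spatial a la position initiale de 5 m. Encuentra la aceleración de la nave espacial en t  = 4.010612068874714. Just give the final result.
a(4.010612068874714) = 0.000267825819267705.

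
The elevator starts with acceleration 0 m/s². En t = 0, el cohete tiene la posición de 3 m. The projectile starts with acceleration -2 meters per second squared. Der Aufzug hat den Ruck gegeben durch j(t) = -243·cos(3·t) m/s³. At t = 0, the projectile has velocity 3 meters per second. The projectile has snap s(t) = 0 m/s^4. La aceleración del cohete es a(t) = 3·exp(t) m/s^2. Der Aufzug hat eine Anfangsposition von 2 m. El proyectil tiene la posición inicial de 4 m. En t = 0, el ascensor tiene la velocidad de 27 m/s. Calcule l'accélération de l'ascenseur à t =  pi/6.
Nous devons intégrer notre équation du jerk j(t) = -243·cos(3·t) 1 fois. L'intégrale du jerk, avec a(0) = 0, donne l'accélération: a(t) = -81·sin(3·t). En utilisant a(t) = -81·sin(3·t) et en substituant t = pi/6, nous trouvons a = -81.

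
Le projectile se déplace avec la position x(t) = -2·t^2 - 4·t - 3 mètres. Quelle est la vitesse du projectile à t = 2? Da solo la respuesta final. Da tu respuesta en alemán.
Die Antwort ist -12.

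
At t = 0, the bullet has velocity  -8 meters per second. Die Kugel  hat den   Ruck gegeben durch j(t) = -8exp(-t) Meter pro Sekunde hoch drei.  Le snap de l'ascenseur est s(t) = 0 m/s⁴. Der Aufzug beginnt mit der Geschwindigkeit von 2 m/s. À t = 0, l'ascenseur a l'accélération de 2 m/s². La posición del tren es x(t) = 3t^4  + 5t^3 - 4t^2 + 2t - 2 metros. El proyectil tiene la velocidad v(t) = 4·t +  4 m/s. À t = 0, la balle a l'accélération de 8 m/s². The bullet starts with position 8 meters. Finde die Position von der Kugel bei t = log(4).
Wir müssen die Stammfunktion unserer Gleichung für den Ruck j(t) = -8·exp(-t) 3-mal finden. Mit ∫j(t)dt und Anwendung von a(0) = 8, finden wir a(t) = 8·exp(-t). Durch Integration von der Beschleunigung und Verwendung der Anfangsbedingung v(0) = -8, erhalten wir v(t) = -8·exp(-t). Mit ∫v(t)dt und Anwendung von x(0) = 8, finden wir x(t) = 8·exp(-t). Mit x(t) = 8·exp(-t) und Einsetzen von t = log(4), finden wir x = 2.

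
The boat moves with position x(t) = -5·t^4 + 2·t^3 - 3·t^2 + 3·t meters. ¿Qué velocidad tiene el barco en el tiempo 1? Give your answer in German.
Wir müssen unsere Gleichung für die Position x(t) = -5·t^4 + 2·t^3 - 3·t^2 + 3·t 1-mal ableiten. Die Ableitung von der Position ergibt die Geschwindigkeit: v(t) = -20·t^3 + 6·t^2 - 6·t + 3. Mit v(t) = -20·t^3 + 6·t^2 - 6·t + 3 und Einsetzen von t = 1, finden wir v = -17.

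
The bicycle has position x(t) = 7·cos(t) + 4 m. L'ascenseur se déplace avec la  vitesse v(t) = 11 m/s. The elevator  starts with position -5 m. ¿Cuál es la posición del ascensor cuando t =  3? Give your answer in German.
Wir müssen das Integral unserer Gleichung für die Geschwindigkeit v(t) = 11 1-mal finden. Das Integral von der Geschwindigkeit, mit x(0) = -5, ergibt die Position: x(t) = 11·t - 5. Aus der Gleichung für die Position x(t) = 11·t - 5, setzen wir t = 3 ein und erhalten x = 28.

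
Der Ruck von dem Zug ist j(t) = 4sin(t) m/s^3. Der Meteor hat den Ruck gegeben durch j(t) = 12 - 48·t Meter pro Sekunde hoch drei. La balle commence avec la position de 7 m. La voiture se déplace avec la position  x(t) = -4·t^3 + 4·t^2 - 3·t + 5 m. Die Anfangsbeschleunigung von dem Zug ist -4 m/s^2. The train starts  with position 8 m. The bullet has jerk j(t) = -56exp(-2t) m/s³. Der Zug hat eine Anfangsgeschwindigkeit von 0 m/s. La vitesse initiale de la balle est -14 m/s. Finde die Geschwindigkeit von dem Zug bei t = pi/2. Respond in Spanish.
Para resolver esto, necesitamos tomar 2 integrales de nuestra ecuación de la sacudida j(t) = 4·sin(t). Tomando ∫j(t)dt y aplicando a(0) = -4, encontramos a(t) = -4·cos(t). Integrando la aceleración y usando la condición inicial v(0) = 0, obtenemos v(t) = -4·sin(t). Tenemos la velocidad v(t) = -4·sin(t). Sustituyendo t = pi/2: v(pi/2) = -4.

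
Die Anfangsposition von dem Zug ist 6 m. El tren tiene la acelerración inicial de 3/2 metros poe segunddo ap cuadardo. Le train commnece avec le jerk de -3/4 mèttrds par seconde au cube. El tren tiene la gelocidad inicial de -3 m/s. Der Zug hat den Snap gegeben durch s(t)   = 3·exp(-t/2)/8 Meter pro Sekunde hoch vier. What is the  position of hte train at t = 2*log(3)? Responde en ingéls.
We need to integrate our snap equation s(t) = 3·exp(-t/2)/8 4 times. Integrating snap and using the initial condition j(0) = -3/4, we get j(t) = -3·exp(-t/2)/4. Taking ∫j(t)dt and applying a(0) = 3/2, we find a(t) = 3·exp(-t/2)/2. The integral of acceleration is velocity. Using v(0) = -3, we get v(t) = -3·exp(-t/2). Taking ∫v(t)dt and applying x(0) = 6, we find x(t) = 6·exp(-t/2). Using x(t) = 6·exp(-t/2) and substituting t = 2*log(3), we find x = 2.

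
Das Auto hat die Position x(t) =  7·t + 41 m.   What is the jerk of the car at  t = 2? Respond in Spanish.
Partiendo de la posición x(t) = 7·t + 41, tomamos 3 derivadas. Tomando d/dt de x(t), encontramos v(t) = 7. Tomando d/dt de v(t), encontramos a(t) = 0. Tomando d/dt de a(t), encontramos j(t) = 0. Usando j(t) = 0 y sustituyendo t = 2, encontramos j = 0.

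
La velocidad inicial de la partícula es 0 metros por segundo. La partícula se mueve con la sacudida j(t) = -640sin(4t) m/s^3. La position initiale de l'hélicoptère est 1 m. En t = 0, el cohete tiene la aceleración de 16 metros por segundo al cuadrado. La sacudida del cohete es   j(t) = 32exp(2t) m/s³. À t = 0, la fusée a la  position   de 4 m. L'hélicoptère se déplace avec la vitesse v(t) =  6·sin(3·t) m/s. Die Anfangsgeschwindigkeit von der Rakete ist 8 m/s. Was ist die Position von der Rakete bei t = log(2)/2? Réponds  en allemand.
Ausgehend von dem Ruck j(t) = 32·exp(2·t), nehmen wir 3 Integrale. Durch Integration von dem Ruck und Verwendung der Anfangsbedingung a(0) = 16, erhalten wir a(t) = 16·exp(2·t). Durch Integration von der Beschleunigung und Verwendung der Anfangsbedingung v(0) = 8, erhalten wir v(t) = 8·exp(2·t). Das Integral von der Geschwindigkeit, mit x(0) = 4, ergibt die Position: x(t) = 4·exp(2·t). Wir haben die Position x(t) = 4·exp(2·t). Durch Einsetzen von t = log(2)/2: x(log(2)/2) = 8.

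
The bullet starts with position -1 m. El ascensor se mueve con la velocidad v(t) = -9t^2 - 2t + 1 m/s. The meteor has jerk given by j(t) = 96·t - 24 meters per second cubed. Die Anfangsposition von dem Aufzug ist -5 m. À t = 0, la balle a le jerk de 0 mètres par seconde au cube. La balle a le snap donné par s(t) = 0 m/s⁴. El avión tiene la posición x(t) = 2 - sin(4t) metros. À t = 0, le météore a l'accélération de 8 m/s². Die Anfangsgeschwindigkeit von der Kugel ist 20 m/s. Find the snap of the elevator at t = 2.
Starting from velocity v(t) = -9·t^2 - 2·t + 1, we take 3 derivatives. Differentiating velocity, we get acceleration: a(t) = -18·t - 2. Differentiating acceleration, we get jerk: j(t) = -18. Taking d/dt of j(t), we find s(t) = 0. From the given snap equation s(t) = 0, we substitute t = 2 to get s = 0.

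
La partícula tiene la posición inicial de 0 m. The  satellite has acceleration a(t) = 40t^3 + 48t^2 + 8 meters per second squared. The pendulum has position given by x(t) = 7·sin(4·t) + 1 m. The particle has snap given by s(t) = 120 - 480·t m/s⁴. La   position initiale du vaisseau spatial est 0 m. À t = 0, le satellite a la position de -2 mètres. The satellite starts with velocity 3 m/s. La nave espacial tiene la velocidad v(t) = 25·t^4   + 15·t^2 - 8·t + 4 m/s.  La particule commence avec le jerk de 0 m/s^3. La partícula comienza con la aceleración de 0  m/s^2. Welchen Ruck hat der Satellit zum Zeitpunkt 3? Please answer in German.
Um dies zu lösen, müssen wir 1 Ableitung unserer Gleichung für die Beschleunigung a(t) = 40·t^3 + 48·t^2 + 8 nehmen. Die Ableitung von der Beschleunigung ergibt den Ruck: j(t) = 120·t^2 + 96·t. Wir haben den Ruck j(t) = 120·t^2 + 96·t. Durch Einsetzen von t = 3: j(3) = 1368.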